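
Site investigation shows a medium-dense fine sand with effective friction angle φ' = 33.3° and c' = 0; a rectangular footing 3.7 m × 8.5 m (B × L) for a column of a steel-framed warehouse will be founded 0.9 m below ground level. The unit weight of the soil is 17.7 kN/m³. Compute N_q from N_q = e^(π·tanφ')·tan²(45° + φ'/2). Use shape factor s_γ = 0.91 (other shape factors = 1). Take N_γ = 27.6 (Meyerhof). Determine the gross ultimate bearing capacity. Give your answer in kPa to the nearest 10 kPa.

q_ult ≈ 1250 kPa

tan33.3° = 0.6569, so N_q = e^(π×0.6569)·tan²(61.65°) = 7.875 × 3.435 = 27.05.
q = γ·D_f = 17.7 × 0.9 = 15.93 kPa.
q·N_q = 15.93 × 27.048 = 430.87 kPa
0.5·γ·B·N_γ·s_γ = 0.5 × 17.7 × 3.7 × 27.6 × 0.91 = 822.42 kPa
q_ult = 430.87 + 822.42 = 1253.3 kPa.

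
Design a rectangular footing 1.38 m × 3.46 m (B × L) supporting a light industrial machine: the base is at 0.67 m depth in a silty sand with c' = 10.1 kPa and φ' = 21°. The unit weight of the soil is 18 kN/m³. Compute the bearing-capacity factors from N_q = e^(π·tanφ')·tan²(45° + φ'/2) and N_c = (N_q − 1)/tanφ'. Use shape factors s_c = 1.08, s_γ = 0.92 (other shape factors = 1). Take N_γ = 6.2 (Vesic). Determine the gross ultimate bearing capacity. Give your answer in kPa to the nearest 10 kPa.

q_ult ≈ 330 kPa

tan21° = 0.3839, so N_q = e^(π×0.3839)·tan²(55.5°) = 3.34 × 2.117 = 7.07.
N_c = (7.07 − 1)/tan21° = 15.81.
q = γ·D_f = 18 × 0.67 = 12.06 kPa.
c·N_c·s_c = 10.1 × 15.815 × 1.08 = 172.51 kPa
q·N_q = 12.06 × 7.0708 = 85.273 kPa
0.5·γ·B·N_γ·s_γ = 0.5 × 18 × 1.38 × 6.2 × 0.92 = 70.844 kPa
q_ult = 172.51 + 85.273 + 70.844 = 328.63 kPa.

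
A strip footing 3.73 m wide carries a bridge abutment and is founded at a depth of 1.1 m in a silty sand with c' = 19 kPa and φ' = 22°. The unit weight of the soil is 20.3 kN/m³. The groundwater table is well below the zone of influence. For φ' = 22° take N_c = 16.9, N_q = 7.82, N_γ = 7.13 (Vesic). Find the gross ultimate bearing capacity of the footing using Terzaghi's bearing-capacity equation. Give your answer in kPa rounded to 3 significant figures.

q = γ·D_f = 20.3 × 1.1 = 22.33 kPa.
c·N_c = 19 × 16.9 = 321.1 kPa
q·N_q = 22.33 × 7.82 = 174.62 kPa
0.5·γ·B·N_γ = 0.5 × 20.3 × 3.73 × 7.13 = 269.94 kPa
q_ult = 321.1 + 174.62 + 269.94 = 765.66 kPa.

q_ult ≈ 766 kPa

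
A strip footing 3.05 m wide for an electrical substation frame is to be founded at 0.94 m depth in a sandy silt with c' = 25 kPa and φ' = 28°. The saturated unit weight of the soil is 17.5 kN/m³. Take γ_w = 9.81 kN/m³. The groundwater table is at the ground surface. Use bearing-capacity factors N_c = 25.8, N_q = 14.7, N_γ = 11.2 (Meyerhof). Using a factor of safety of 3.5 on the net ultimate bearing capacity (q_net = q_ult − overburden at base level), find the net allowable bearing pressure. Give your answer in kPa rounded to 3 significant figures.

q_all(net) ≈ 250 kPa

Water table at ground surface, so effective unit weight γ' = 17.5 − 9.81 = 7.69 kN/m³ is used throughout; overburden q = 7.69 × 0.94 = 7.2286 kPa; the same γ' applies in the ½γBN_γ term.
Cohesion term c·N_c = 25 × 25.8 = 645 kPa; surcharge term q·N_q = 7.2286 × 14.7 = 106.26 kPa; self-weight term 0.5·γ·B·N_γ = 0.5 × 7.69 × 3.05 × 11.2 = 131.35 kPa.
q_ult = 645 + 106.26 + 131.35 = 882.61 kPa.
q_net = 882.61 − 7.2286 = 875.38 kPa.
q_all(net) = 875.38 / 3.5 = 250.11 kPa.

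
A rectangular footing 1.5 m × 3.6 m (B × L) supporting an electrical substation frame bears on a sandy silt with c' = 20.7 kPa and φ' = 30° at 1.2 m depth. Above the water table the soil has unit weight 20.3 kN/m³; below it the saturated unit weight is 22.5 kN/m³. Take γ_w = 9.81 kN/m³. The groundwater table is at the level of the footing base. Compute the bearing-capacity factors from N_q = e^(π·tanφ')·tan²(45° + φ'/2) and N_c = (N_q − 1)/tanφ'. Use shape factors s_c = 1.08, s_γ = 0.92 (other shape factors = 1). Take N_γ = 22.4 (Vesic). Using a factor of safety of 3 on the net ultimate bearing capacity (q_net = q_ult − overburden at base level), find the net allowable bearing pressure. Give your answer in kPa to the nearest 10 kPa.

N_q = e^(π·tan30°)·tan²(60°) = 18.4; N_c = (N_q − 1)/tanφ' = 30.14.
Effective surcharge at the founding depth q = γ·D_f = 20.3 × 1.2 = 24.36 kPa.
The water table coincides with the base, so in the self-weight term γ → γ' = 12.69 kN/m³.
q_ult = c·N_c·s_c + q·N_q + 0.5·γ·B·N_γ·s_γ
     = 20.7 × 30.14 × 1.08 + 24.36 × 18.401 + 0.5 × 12.69 × 1.5 × 22.4 × 0.92
     = 673.8 + 448.25 + 196.14 = 1318.2 kPa.
q_net = 1318.2 − 24.36 = 1293.8 kPa.
q_all(net) = 1293.8 / 3 = 431.28 kPa.

q_all(net) ≈ 430 kPa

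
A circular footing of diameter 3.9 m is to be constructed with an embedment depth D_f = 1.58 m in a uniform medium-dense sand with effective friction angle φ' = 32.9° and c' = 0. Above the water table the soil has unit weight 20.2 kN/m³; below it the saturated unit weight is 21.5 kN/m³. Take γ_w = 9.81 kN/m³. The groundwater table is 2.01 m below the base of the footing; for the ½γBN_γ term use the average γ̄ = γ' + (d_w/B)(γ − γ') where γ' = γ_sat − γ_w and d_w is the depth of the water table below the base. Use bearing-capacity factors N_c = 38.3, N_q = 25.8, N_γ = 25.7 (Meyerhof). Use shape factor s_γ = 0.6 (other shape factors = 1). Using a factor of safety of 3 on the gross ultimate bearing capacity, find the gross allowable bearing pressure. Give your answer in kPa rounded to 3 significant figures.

q_all ≈ 436 kPa

Overburden at base level: q = 20.2 × 1.58 = 31.916 kPa.
The water table is 2.01 m below the base (< B = 3.9 m), so the ½γBN_γ term uses γ̄ = γ' + (d_w/B)(γ − γ') = 11.69 + (2.01/3.9)(20.2 − 11.69) = 16.076 kN/m³.
Surcharge term q·N_q = 31.916 × 25.8 = 823.43 kPa; self-weight term 0.5·γ·B·N_γ·s_γ = 0.5 × 16.076 × 3.9 × 25.7 × 0.6 = 483.39 kPa.
q_ult = 823.43 + 483.39 = 1306.8 kPa.
q_all = 1306.8 / 3 = 435.61 kPa.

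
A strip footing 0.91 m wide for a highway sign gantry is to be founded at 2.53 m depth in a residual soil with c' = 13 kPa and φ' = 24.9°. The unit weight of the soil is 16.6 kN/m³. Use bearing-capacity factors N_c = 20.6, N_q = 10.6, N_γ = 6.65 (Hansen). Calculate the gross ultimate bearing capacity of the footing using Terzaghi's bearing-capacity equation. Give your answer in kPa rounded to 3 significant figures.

q_ult ≈ 763 kPa

q = γ·D_f = 16.6 × 2.53 = 41.998 kPa.
c·N_c = 13 × 20.6 = 267.8 kPa
q·N_q = 41.998 × 10.6 = 445.18 kPa
0.5·γ·B·N_γ = 0.5 × 16.6 × 0.91 × 6.65 = 50.227 kPa
q_ult = 267.8 + 445.18 + 50.227 = 763.21 kPa.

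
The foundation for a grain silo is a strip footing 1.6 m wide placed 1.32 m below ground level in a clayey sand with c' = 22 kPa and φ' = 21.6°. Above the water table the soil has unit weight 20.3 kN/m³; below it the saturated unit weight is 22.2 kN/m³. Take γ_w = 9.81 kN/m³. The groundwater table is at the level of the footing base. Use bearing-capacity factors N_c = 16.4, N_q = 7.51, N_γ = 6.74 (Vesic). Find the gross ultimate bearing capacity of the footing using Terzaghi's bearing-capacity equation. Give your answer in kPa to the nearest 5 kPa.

q_ult ≈ 630 kPa

Effective surcharge at the founding depth q = γ·D_f = 20.3 × 1.32 = 26.796 kPa.
The water table coincides with the base, so in the self-weight term γ → γ' = 12.39 kN/m³.
q_ult = c·N_c + q·N_q + 0.5·γ·B·N_γ
     = 22 × 16.4 + 26.796 × 7.51 + 0.5 × 12.39 × 1.6 × 6.74
     = 360.8 + 201.24 + 66.807 = 628.84 kPa.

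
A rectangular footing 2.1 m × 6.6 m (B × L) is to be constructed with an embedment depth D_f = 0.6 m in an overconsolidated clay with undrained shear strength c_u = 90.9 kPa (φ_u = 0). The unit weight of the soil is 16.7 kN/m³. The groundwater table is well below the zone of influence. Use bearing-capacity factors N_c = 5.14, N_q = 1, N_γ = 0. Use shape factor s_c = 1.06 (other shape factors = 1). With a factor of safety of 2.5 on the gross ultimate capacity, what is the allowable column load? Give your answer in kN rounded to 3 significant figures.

Effective surcharge at the founding depth q = γ·D_f = 16.7 × 0.6 = 10.02 kPa.
q_ult = c·N_c·s_c + q·N_q
     = 90.9 × 5.14 × 1.06 + 10.02 × 1
     = 495.26 + 10.02 = 505.28 kPa.
Gross allowable pressure q_all = 505.28 / 2.5 = 202.11 kPa.
Footing area = 13.86 m², so allowable column load = 202.11 × 13.86 = 2801.3 kN.

P_all ≈ 2800 kN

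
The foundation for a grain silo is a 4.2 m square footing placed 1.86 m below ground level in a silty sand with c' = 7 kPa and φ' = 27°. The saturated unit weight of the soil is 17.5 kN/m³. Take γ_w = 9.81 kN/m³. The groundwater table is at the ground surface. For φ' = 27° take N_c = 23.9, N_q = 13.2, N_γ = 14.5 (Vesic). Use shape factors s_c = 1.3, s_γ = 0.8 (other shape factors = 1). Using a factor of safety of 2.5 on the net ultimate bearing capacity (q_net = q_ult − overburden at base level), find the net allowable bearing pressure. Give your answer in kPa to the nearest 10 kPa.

q_all(net) ≈ 230 kPa

Water table at ground surface, so effective unit weight γ' = 17.5 − 9.81 = 7.69 kN/m³ is used throughout; overburden q = 7.69 × 1.86 = 14.303 kPa; the same γ' applies in the ½γBN_γ term.
Cohesion term c·N_c·s_c = 7 × 23.9 × 1.3 = 217.49 kPa; surcharge term q·N_q = 14.303 × 13.2 = 188.8 kPa; self-weight term 0.5·γ·B·N_γ·s_γ = 0.5 × 7.69 × 4.2 × 14.5 × 0.8 = 187.33 kPa.
q_ult = 217.49 + 188.8 + 187.33 = 593.62 kPa.
q_net = 593.62 − 14.303 = 579.32 kPa.
q_all(net) = 579.32 / 2.5 = 231.73 kPa.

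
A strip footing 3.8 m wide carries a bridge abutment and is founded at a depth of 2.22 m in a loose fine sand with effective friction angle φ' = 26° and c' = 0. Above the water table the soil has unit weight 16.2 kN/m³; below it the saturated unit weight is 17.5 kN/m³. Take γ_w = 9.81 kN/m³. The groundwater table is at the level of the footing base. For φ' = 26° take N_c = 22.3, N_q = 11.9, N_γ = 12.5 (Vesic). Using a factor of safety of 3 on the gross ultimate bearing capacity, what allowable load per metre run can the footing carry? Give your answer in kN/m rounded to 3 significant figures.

≈ 773 kN/m

Effective surcharge at the founding depth q = γ·D_f = 16.2 × 2.22 = 35.964 kPa.
The water table coincides with the base, so in the self-weight term γ → γ' = 7.69 kN/m³.
q_ult = q·N_q + 0.5·γ·B·N_γ
     = 35.964 × 11.9 + 0.5 × 7.69 × 3.8 × 12.5
     = 427.97 + 182.64 = 610.61 kPa.
Gross allowable pressure q_all = 610.61 / 3 = 203.54 kPa.
Allowable wall load = q_all × B = 203.54 × 3.8 = 773.44 kN per metre run.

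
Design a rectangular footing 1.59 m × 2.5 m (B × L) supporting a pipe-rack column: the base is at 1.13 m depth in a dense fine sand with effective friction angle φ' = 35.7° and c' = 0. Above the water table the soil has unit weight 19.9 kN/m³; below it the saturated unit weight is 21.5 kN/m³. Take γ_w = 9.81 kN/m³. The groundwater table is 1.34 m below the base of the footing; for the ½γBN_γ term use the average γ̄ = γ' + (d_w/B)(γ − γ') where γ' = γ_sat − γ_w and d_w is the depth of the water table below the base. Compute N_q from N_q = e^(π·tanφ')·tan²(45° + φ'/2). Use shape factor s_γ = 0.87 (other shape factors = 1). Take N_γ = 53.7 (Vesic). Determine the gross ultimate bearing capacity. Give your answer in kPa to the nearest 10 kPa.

q_ult ≈ 1510 kPa

tan35.7° = 0.7186, so N_q = e^(π×0.7186)·tan²(62.85°) = 9.559 × 3.802 = 36.35.
q = γ·D_f = 19.9 × 1.13 = 22.487 kPa.
γ' = 11.69 kN/m³; averaging over the depth B below the base, γ̄ = γ' + (d_w/B)(γ − γ') = 18.609 kN/m³.
q·N_q = 22.487 × 36.346 = 817.32 kPa
0.5·γ·B·N_γ·s_γ = 0.5 × 18.609 × 1.59 × 53.7 × 0.87 = 691.17 kPa
q_ult = 817.32 + 691.17 = 1508.5 kPa.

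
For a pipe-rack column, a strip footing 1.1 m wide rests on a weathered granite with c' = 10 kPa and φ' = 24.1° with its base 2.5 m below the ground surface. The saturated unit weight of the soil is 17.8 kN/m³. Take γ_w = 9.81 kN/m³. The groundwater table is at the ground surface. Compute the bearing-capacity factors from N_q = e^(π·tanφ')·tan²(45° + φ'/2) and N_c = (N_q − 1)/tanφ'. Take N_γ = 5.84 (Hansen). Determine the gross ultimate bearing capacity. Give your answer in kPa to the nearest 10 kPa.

q_ult ≈ 410 kPa

tan24.1° = 0.4473, so N_q = e^(π×0.4473)·tan²(57.05°) = 4.077 × 2.38 = 9.7.
N_c = (9.7 − 1)/tan24.1° = 19.46.
With the water table at the surface the whole profile is submerged: γ' = 17.8 − 9.81 = 7.99 kN/m³, so q = γ'·D_f = 19.975 kPa; the same γ' applies in the ½γBN_γ term.
q_ult = c·N_c + q·N_q + 0.5·γ·B·N_γ
     = 10 × 19.458 + 19.975 × 9.7038 + 0.5 × 7.99 × 1.1 × 5.84
     = 194.58 + 193.83 + 25.664 = 414.07 kPa.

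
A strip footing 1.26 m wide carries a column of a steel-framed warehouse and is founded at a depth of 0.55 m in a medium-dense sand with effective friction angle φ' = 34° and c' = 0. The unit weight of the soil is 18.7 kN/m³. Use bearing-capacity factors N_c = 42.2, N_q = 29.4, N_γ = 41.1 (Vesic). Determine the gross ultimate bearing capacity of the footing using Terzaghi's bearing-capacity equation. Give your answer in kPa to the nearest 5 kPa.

Effective surcharge at the founding depth q = γ·D_f = 18.7 × 0.55 = 10.285 kPa.
q_ult = q·N_q + 0.5·γ·B·N_γ
     = 10.285 × 29.4 + 0.5 × 18.7 × 1.26 × 41.1
     = 302.38 + 484.2 = 786.58 kPa.

q_ult ≈ 785 kPa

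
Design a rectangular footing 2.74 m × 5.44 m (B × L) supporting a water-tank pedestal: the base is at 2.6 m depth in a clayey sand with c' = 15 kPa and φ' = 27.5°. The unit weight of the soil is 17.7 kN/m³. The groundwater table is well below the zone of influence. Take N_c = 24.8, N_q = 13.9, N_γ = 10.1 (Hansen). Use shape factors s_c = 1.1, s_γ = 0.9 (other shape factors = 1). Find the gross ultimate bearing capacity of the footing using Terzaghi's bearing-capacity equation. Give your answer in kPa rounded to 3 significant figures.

Effective surcharge at the founding depth q = γ·D_f = 17.7 × 2.6 = 46.02 kPa.
q_ult = c·N_c·s_c + q·N_q + 0.5·γ·B·N_γ·s_γ
     = 15 × 24.8 × 1.1 + 46.02 × 13.9 + 0.5 × 17.7 × 2.74 × 10.1 × 0.9
     = 409.2 + 639.68 + 220.42 = 1269.3 kPa.

q_ult ≈ 1270 kPa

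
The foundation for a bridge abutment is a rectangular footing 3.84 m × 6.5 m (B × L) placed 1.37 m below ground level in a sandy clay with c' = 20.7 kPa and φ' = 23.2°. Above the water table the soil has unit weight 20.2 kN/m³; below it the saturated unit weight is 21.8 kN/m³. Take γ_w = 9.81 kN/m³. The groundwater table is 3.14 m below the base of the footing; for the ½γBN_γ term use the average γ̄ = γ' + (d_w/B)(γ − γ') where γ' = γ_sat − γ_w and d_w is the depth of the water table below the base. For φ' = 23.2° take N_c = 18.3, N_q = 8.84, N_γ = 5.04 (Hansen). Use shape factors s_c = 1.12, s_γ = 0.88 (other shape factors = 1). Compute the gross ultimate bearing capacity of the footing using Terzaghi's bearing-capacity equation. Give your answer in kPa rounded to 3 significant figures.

Effective surcharge at the founding depth q = γ·D_f = 20.2 × 1.37 = 27.674 kPa.
With d_w = 3.14 m < B, γ̄ = 11.99 + (3.14/3.84) × (20.2 − 11.99) = 18.703 kN/m³.
q_ult = c·N_c·s_c + q·N_q + 0.5·γ·B·N_γ·s_γ
     = 20.7 × 18.3 × 1.12 + 27.674 × 8.84 + 0.5 × 18.703 × 3.84 × 5.04 × 0.88
     = 424.27 + 244.64 + 159.27 = 828.18 kPa.

q_ult ≈ 828 kPa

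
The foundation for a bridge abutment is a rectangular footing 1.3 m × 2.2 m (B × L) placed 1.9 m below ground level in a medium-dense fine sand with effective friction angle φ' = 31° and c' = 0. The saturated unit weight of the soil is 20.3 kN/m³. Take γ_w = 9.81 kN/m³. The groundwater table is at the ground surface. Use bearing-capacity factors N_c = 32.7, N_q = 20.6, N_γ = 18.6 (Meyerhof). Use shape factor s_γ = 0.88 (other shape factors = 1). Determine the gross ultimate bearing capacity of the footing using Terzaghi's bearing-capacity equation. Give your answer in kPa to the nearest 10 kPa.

Water table at ground surface, so effective unit weight γ' = 20.3 − 9.81 = 10.49 kN/m³ is used throughout; overburden q = 10.49 × 1.9 = 19.931 kPa; the same γ' applies in the ½γBN_γ term.
Surcharge term q·N_q = 19.931 × 20.6 = 410.58 kPa; self-weight term 0.5·γ·B·N_γ·s_γ = 0.5 × 10.49 × 1.3 × 18.6 × 0.88 = 111.61 kPa.
q_ult = 410.58 + 111.61 = 522.18 kPa.

q_ult ≈ 520 kPa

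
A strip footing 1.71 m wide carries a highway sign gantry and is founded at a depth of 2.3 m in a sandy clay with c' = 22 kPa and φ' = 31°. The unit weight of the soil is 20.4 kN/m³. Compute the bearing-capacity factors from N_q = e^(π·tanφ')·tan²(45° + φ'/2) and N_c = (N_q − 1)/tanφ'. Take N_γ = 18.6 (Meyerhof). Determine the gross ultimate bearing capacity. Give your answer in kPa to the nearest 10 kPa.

tan31° = 0.6009, so N_q = e^(π×0.6009)·tan²(60.5°) = 6.604 × 3.124 = 20.63.
N_c = (20.63 − 1)/tan31° = 32.67.
q = γ·D_f = 20.4 × 2.3 = 46.92 kPa.
c·N_c = 22 × 32.671 = 718.76 kPa
q·N_q = 46.92 × 20.631 = 968 kPa
0.5·γ·B·N_γ = 0.5 × 20.4 × 1.71 × 18.6 = 324.42 kPa
q_ult = 718.76 + 968 + 324.42 = 2011.2 kPa.

q_ult ≈ 2010 kPa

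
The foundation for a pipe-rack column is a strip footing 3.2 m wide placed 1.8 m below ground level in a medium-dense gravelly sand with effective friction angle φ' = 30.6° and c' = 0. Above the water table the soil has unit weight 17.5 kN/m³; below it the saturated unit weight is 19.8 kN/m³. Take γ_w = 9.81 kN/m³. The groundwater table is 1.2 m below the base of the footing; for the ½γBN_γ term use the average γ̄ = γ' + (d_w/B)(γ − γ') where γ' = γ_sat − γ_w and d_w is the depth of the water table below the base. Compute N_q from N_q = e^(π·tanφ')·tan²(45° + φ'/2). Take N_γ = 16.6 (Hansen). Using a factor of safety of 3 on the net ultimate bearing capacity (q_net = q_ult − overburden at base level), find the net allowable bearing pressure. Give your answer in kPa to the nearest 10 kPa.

N_q = e^(π·tan30.6°)·tan²(60.3°) = 19.7.
q = γ·D_f = 17.5 × 1.8 = 31.5 kPa.
γ' = 9.99 kN/m³; averaging over the depth B below the base, γ̄ = γ' + (d_w/B)(γ − γ') = 12.806 kN/m³.
q·N_q = 31.5 × 19.704 = 620.66 kPa
0.5·γ·B·N_γ = 0.5 × 12.806 × 3.2 × 16.6 = 340.13 kPa
q_ult = 620.66 + 340.13 = 960.8 kPa.
q_net = 960.8 − 31.5 = 929.3 kPa.
q_all(net) = 929.3 / 3 = 309.77 kPa.

q_all(net) ≈ 310 kPa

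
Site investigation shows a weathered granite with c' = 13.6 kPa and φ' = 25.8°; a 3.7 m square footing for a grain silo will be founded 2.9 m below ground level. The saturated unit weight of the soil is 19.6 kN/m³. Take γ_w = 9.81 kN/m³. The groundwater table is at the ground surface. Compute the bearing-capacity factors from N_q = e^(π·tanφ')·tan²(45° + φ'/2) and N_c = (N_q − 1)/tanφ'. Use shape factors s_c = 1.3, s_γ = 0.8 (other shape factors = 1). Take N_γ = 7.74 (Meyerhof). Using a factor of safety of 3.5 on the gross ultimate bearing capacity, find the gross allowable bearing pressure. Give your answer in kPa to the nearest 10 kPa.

N_q = e^(π·tan25.8°)·tan²(57.9°) = 11.6; N_c = (N_q − 1)/tanφ' = 21.94.
With the water table at the surface the whole profile is submerged: γ' = 19.6 − 9.81 = 9.79 kN/m³, so q = γ'·D_f = 28.391 kPa; the same γ' applies in the ½γBN_γ term.
q_ult = c·N_c·s_c + q·N_q + 0.5·γ·B·N_γ·s_γ
     = 13.6 × 21.936 × 1.3 + 28.391 × 11.604 + 0.5 × 9.79 × 3.7 × 7.74 × 0.8
     = 387.83 + 329.46 + 112.15 = 829.43 kPa.
q_all = 829.43 / 3.5 = 236.98 kPa.

q_all ≈ 240 kPa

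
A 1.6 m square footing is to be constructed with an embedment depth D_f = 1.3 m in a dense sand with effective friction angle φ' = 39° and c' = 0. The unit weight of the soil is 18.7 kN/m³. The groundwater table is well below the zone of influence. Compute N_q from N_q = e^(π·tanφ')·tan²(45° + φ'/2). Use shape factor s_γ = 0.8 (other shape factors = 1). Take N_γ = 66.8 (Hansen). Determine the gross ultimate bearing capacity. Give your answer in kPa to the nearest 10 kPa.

q_ult ≈ 2160 kPa

tan39° = 0.8098, so N_q = e^(π×0.8098)·tan²(64.5°) = 12.731 × 4.395 = 55.96.
Overburden at base level: q = 18.7 × 1.3 = 24.31 kPa.
Surcharge term q·N_q = 24.31 × 55.957 = 1360.3 kPa; self-weight term 0.5·γ·B·N_γ·s_γ = 0.5 × 18.7 × 1.6 × 66.8 × 0.8 = 799.46 kPa.
q_ult = 1360.3 + 799.46 = 2159.8 kPa.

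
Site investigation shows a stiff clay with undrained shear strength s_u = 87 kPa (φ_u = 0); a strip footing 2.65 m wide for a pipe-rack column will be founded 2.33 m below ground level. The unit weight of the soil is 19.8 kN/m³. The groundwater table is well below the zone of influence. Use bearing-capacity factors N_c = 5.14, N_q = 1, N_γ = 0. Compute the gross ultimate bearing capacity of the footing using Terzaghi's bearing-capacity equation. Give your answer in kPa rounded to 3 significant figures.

Overburden at base level: q = 19.8 × 2.33 = 46.134 kPa.
Cohesion term c·N_c = 87 × 5.14 = 447.18 kPa; surcharge term q·N_q = 46.134 × 1 = 46.134 kPa.
q_ult = 447.18 + 46.134 = 493.31 kPa.

q_ult ≈ 493 kPa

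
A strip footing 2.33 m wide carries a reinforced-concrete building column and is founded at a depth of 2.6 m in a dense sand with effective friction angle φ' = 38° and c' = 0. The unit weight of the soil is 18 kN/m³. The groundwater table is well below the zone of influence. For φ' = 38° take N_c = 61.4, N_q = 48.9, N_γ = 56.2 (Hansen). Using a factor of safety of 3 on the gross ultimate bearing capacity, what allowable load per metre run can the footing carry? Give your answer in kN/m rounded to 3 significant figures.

Overburden at base level: q = 18 × 2.6 = 46.8 kPa.
Surcharge term q·N_q = 46.8 × 48.9 = 2288.5 kPa; self-weight term 0.5·γ·B·N_γ = 0.5 × 18 × 2.33 × 56.2 = 1178.5 kPa.
q_ult = 2288.5 + 1178.5 = 3467 kPa.
Gross allowable pressure q_all = 3467 / 3 = 1155.7 kPa.
Allowable wall load = q_all × B = 1155.7 × 2.33 = 2692.7 kN per metre run.

≈ 2690 kN/m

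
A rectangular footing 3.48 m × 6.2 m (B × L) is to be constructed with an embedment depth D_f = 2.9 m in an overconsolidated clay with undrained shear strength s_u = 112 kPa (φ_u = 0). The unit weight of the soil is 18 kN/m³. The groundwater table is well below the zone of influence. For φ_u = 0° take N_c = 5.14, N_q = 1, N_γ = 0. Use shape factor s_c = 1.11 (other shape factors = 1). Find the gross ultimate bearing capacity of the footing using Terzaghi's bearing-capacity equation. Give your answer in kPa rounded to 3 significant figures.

q_ult ≈ 691 kPa

Effective surcharge at the founding depth q = γ·D_f = 18 × 2.9 = 52.2 kPa.
q_ult = c·N_c·s_c + q·N_q
     = 112 × 5.14 × 1.11 + 52.2 × 1
     = 639 + 52.2 = 691.2 kPa.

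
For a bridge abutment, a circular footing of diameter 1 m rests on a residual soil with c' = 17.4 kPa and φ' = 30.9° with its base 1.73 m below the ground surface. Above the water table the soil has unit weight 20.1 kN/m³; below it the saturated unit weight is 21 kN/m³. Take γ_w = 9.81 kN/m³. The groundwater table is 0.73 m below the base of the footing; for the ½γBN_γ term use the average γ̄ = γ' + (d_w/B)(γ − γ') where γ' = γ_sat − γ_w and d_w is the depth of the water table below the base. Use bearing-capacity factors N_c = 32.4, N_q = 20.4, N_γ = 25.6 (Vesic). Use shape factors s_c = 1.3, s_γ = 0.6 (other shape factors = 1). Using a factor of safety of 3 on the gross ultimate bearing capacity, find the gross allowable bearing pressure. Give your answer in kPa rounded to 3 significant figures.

Effective surcharge at the founding depth q = γ·D_f = 20.1 × 1.73 = 34.773 kPa.
With d_w = 0.73 m < B, γ̄ = 11.19 + (0.73/1) × (20.1 − 11.19) = 17.694 kN/m³.
q_ult = c·N_c·s_c + q·N_q + 0.5·γ·B·N_γ·s_γ
     = 17.4 × 32.4 × 1.3 + 34.773 × 20.4 + 0.5 × 17.694 × 1 × 25.6 × 0.6
     = 732.89 + 709.37 + 135.89 = 1578.1 kPa.
q_all = 1578.1 / 3 = 526.05 kPa.

q_all ≈ 526 kPa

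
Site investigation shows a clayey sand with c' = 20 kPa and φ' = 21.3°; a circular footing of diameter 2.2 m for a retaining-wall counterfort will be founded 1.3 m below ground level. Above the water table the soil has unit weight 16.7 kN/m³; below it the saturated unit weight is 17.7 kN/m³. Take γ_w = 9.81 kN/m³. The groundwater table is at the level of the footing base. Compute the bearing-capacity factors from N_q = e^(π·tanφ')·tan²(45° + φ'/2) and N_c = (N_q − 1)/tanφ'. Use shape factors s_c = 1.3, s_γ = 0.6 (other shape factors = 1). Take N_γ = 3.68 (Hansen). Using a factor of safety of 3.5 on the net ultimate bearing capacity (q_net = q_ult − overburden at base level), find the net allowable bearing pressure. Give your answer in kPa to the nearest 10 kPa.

N_q = e^(π·tan21.3°)·tan²(55.65°) = 7.29; N_c = (N_q − 1)/tanφ' = 16.13.
Overburden at base level: q = 16.7 × 1.3 = 21.71 kPa.
Below the base the soil is submerged, so the ½γBN_γ term uses γ' = 17.7 − 9.81 = 7.89 kN/m³.
Cohesion term c·N_c·s_c = 20 × 16.126 × 1.3 = 419.27 kPa; surcharge term q·N_q = 21.71 × 7.2871 = 158.2 kPa; self-weight term 0.5·γ·B·N_γ·s_γ = 0.5 × 7.89 × 2.2 × 3.68 × 0.6 = 19.163 kPa.
q_ult = 419.27 + 158.2 + 19.163 = 596.63 kPa.
q_net = 596.63 − 21.71 = 574.92 kPa.
q_all(net) = 574.92 / 3.5 = 164.26 kPa.

q_all(net) ≈ 160 kPa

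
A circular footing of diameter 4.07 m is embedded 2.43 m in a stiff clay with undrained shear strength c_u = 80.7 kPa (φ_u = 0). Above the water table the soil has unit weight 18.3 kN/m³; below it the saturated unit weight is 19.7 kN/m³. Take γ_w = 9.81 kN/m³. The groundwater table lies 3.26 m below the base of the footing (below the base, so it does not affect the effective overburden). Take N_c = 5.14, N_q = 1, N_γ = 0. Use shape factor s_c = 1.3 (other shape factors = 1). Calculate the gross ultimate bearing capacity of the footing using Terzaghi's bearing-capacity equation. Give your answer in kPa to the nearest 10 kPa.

q_ult ≈ 580 kPa

q = γ·D_f = 18.3 × 2.43 = 44.469 kPa.
c·N_c·s_c = 80.7 × 5.14 × 1.3 = 539.24 kPa
q·N_q = 44.469 × 1 = 44.469 kPa
q_ult = 539.24 + 44.469 = 583.71 kPa.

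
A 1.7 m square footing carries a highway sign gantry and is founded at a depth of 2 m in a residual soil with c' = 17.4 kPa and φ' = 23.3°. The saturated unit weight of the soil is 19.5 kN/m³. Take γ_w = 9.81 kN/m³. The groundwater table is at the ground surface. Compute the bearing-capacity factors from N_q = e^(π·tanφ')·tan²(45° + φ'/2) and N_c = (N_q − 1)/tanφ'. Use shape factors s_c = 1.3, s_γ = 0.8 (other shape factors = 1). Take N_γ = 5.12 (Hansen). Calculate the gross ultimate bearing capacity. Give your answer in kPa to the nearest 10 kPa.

tan23.3° = 0.4307, so N_q = e^(π×0.4307)·tan²(56.65°) = 3.869 × 2.309 = 8.93.
N_c = (8.93 − 1)/tan23.3° = 18.42.
γ' = 19.5 − 9.81 = 9.69 kN/m³ (submerged throughout). q = 9.69 × 2 = 19.38 kPa; the same γ' applies in the ½γBN_γ term.
c·N_c·s_c = 17.4 × 18.419 × 1.3 = 416.64 kPa
q·N_q = 19.38 × 8.9325 = 173.11 kPa
0.5·γ·B·N_γ·s_γ = 0.5 × 9.69 × 1.7 × 5.12 × 0.8 = 33.737 kPa
q_ult = 416.64 + 173.11 + 33.737 = 623.49 kPa.

q_ult ≈ 620 kPa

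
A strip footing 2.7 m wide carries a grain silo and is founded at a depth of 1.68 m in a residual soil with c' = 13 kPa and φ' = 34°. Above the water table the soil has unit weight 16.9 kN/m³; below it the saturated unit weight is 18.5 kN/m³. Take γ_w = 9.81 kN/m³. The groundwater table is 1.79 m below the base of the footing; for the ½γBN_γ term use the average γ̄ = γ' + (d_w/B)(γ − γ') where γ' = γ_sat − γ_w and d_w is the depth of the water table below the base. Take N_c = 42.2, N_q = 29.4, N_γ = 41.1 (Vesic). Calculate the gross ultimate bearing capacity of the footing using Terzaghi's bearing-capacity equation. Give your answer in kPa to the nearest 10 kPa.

q_ult ≈ 2170 kPa

q = γ·D_f = 16.9 × 1.68 = 28.392 kPa.
γ' = 8.69 kN/m³; averaging over the depth B below the base, γ̄ = γ' + (d_w/B)(γ − γ') = 14.133 kN/m³.
c·N_c = 13 × 42.2 = 548.6 kPa
q·N_q = 28.392 × 29.4 = 834.72 kPa
0.5·γ·B·N_γ = 0.5 × 14.133 × 2.7 × 41.1 = 784.17 kPa
q_ult = 548.6 + 834.72 + 784.17 = 2167.5 kPa.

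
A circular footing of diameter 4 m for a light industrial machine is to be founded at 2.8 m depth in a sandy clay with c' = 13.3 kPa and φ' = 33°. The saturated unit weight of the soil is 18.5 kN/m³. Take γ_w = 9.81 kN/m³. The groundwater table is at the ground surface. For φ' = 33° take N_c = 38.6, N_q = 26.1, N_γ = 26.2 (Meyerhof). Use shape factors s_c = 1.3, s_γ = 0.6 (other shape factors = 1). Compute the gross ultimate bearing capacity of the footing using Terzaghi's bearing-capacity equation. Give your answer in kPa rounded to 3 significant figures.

γ' = 18.5 − 9.81 = 8.69 kN/m³ (submerged throughout). q = 8.69 × 2.8 = 24.332 kPa; the same γ' applies in the ½γBN_γ term.
c·N_c·s_c = 13.3 × 38.6 × 1.3 = 667.39 kPa
q·N_q = 24.332 × 26.1 = 635.07 kPa
0.5·γ·B·N_γ·s_γ = 0.5 × 8.69 × 4 × 26.2 × 0.6 = 273.21 kPa
q_ult = 667.39 + 635.07 + 273.21 = 1575.7 kPa.

q_ult ≈ 1580 kPa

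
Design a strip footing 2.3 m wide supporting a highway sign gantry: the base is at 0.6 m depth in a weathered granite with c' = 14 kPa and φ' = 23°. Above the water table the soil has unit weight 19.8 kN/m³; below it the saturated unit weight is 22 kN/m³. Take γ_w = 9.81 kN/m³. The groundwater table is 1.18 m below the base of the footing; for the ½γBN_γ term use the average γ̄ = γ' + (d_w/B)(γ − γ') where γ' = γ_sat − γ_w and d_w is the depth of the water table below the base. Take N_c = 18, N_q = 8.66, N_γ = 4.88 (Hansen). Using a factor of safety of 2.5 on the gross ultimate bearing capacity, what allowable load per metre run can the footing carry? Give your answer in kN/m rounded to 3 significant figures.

Effective surcharge at the founding depth q = γ·D_f = 19.8 × 0.6 = 11.88 kPa.
With d_w = 1.18 m < B, γ̄ = 12.19 + (1.18/2.3) × (19.8 − 12.19) = 16.094 kN/m³.
q_ult = c·N_c + q·N_q + 0.5·γ·B·N_γ
     = 14 × 18 + 11.88 × 8.66 + 0.5 × 16.094 × 2.3 × 4.88
     = 252 + 102.88 + 90.321 = 445.2 kPa.
Gross allowable pressure q_all = 445.2 / 2.5 = 178.08 kPa.
Allowable wall load = q_all × B = 178.08 × 2.3 = 409.59 kN per metre run.

≈ 410 kN/m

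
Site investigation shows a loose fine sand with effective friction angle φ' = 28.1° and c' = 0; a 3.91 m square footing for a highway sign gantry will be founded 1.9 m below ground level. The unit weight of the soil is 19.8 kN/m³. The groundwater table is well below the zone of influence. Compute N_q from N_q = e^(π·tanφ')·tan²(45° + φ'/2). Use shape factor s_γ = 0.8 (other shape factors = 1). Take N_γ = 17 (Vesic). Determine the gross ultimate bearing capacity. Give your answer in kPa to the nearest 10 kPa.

q_ult ≈ 1090 kPa

tan28.1° = 0.534, so N_q = e^(π×0.534)·tan²(59.05°) = 5.352 × 2.781 = 14.88.
q = γ·D_f = 19.8 × 1.9 = 37.62 kPa.
q·N_q = 37.62 × 14.883 = 559.88 kPa
0.5·γ·B·N_γ·s_γ = 0.5 × 19.8 × 3.91 × 17 × 0.8 = 526.44 kPa
q_ult = 559.88 + 526.44 = 1086.3 kPa.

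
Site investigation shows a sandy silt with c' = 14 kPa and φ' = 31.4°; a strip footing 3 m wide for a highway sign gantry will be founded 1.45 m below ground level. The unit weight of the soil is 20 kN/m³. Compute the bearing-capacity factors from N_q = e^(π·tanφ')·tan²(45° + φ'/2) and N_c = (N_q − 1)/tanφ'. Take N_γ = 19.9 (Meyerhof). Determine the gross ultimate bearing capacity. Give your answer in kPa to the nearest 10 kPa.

q_ult ≈ 1700 kPa

tan31.4° = 0.6104, so N_q = e^(π×0.6104)·tan²(60.7°) = 6.805 × 3.175 = 21.61.
N_c = (21.61 − 1)/tan31.4° = 33.76.
Overburden at base level: q = 20 × 1.45 = 29 kPa.
Cohesion term c·N_c = 14 × 33.762 = 472.67 kPa; surcharge term q·N_q = 29 × 21.608 = 626.65 kPa; self-weight term 0.5·γ·B·N_γ = 0.5 × 20 × 3 × 19.9 = 597 kPa.
q_ult = 472.67 + 626.65 + 597 = 1696.3 kPa.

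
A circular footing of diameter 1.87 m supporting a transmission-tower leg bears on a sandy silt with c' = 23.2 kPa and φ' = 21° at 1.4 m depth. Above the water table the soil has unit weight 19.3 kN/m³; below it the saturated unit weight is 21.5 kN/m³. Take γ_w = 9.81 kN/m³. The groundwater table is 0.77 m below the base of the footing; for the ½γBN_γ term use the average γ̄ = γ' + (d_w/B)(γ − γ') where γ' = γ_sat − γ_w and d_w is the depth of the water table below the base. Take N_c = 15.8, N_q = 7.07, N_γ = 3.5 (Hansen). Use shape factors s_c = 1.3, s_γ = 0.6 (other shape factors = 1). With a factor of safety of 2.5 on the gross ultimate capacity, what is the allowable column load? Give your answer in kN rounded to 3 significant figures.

q = γ·D_f = 19.3 × 1.4 = 27.02 kPa.
γ' = 11.69 kN/m³; averaging over the depth B below the base, γ̄ = γ' + (d_w/B)(γ − γ') = 14.824 kN/m³.
c·N_c·s_c = 23.2 × 15.8 × 1.3 = 476.53 kPa
q·N_q = 27.02 × 7.07 = 191.03 kPa
0.5·γ·B·N_γ·s_γ = 0.5 × 14.824 × 1.87 × 3.5 × 0.6 = 29.106 kPa
q_ult = 476.53 + 191.03 + 29.106 = 696.67 kPa.
Gross allowable pressure q_all = 696.67 / 2.5 = 278.67 kPa.
Footing area = 2.7465 m², so allowable column load = 278.67 × 2.7465 = 765.36 kN.

P_all ≈ 765 kN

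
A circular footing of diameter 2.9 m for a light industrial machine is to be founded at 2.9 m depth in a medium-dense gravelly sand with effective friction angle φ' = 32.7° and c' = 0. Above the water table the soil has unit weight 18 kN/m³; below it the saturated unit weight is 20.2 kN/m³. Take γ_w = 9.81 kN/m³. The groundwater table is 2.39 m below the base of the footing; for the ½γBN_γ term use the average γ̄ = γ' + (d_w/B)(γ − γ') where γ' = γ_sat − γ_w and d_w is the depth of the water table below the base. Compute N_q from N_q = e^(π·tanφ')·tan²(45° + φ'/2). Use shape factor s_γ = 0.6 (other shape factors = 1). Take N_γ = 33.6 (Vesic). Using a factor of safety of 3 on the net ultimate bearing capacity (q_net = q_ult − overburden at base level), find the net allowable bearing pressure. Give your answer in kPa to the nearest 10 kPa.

q_all(net) ≈ 580 kPa

N_q = e^(π·tan32.7°)·tan²(61.35°) = 25.18.
q = γ·D_f = 18 × 2.9 = 52.2 kPa.
γ' = 10.39 kN/m³; averaging over the depth B below the base, γ̄ = γ' + (d_w/B)(γ − γ') = 16.662 kN/m³.
q·N_q = 52.2 × 25.175 = 1314.1 kPa
0.5·γ·B·N_γ·s_γ = 0.5 × 16.662 × 2.9 × 33.6 × 0.6 = 487.05 kPa
q_ult = 1314.1 + 487.05 = 1801.2 kPa.
q_net = 1801.2 − 52.2 = 1749 kPa.
q_all(net) = 1749 / 3 = 583 kPa.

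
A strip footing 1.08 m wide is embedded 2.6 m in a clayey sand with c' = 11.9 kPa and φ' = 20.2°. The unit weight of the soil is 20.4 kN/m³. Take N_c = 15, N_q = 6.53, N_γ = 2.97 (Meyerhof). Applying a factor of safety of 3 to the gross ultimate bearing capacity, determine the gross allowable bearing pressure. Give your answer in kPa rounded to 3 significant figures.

q_all ≈ 186 kPa

q = γ·D_f = 20.4 × 2.6 = 53.04 kPa.
c·N_c = 11.9 × 15 = 178.5 kPa
q·N_q = 53.04 × 6.53 = 346.35 kPa
0.5·γ·B·N_γ = 0.5 × 20.4 × 1.08 × 2.97 = 32.718 kPa
q_ult = 178.5 + 346.35 + 32.718 = 557.57 kPa.
q_all = q_ult / FS = 557.57 / 3 = 185.86 kPa.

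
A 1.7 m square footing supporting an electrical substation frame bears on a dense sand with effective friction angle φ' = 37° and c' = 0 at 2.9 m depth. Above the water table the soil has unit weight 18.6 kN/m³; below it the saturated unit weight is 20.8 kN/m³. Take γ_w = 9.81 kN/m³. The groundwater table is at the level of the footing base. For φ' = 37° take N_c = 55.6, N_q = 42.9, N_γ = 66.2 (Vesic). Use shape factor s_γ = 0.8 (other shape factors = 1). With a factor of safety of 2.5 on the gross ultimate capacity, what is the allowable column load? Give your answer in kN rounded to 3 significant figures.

P_all ≈ 3250 kN

q = γ·D_f = 18.6 × 2.9 = 53.94 kPa.
For the ½γBN_γ term take γ' = 20.8 − 9.81 = 10.99 kN/m³ (soil below base is submerged).
q·N_q = 53.94 × 42.9 = 2314 kPa
0.5·γ·B·N_γ·s_γ = 0.5 × 10.99 × 1.7 × 66.2 × 0.8 = 494.73 kPa
q_ult = 2314 + 494.73 = 2808.8 kPa.
Gross allowable pressure q_all = 2808.8 / 2.5 = 1123.5 kPa.
Footing area = 2.89 m², so allowable column load = 1123.5 × 2.89 = 3246.9 kN.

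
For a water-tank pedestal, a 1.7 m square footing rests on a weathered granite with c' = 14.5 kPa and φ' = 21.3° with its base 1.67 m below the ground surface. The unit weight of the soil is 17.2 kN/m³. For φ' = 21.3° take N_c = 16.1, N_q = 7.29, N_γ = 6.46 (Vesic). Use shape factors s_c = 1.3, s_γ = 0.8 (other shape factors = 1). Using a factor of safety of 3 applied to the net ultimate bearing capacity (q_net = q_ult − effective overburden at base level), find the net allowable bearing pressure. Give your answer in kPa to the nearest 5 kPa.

Effective surcharge at the founding depth q = γ·D_f = 17.2 × 1.67 = 28.724 kPa.
q_ult = c·N_c·s_c + q·N_q + 0.5·γ·B·N_γ·s_γ
     = 14.5 × 16.1 × 1.3 + 28.724 × 7.29 + 0.5 × 17.2 × 1.7 × 6.46 × 0.8
     = 303.49 + 209.4 + 75.556 = 588.44 kPa.
Net ultimate: q_net = 588.44 − 28.724 = 559.72 kPa.
q_all(net) = 559.72 / 3 = 186.57 kPa.

q_all(net) ≈ 185 kPa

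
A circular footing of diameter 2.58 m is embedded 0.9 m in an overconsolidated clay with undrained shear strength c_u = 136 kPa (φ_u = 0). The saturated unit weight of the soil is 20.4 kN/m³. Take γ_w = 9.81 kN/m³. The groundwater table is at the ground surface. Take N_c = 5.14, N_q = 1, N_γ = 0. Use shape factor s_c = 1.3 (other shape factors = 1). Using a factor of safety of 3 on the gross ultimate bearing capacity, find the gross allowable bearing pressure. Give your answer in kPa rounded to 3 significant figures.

q_all ≈ 306 kPa

With the water table at the surface the whole profile is submerged: γ' = 20.4 − 9.81 = 10.59 kN/m³, so q = γ'·D_f = 9.531 kPa.
q_ult = c·N_c·s_c + q·N_q
     = 136 × 5.14 × 1.3 + 9.531 × 1
     = 908.75 + 9.531 = 918.28 kPa.
q_all = 918.28 / 3 = 306.09 kPa.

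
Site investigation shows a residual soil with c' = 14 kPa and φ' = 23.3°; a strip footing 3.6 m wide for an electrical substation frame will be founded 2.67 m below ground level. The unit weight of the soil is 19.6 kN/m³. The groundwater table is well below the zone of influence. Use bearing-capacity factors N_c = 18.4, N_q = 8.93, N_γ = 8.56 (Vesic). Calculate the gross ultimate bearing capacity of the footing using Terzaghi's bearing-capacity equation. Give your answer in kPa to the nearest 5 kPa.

Effective surcharge at the founding depth q = γ·D_f = 19.6 × 2.67 = 52.332 kPa.
q_ult = c·N_c + q·N_q + 0.5·γ·B·N_γ
     = 14 × 18.4 + 52.332 × 8.93 + 0.5 × 19.6 × 3.6 × 8.56
     = 257.6 + 467.32 + 302 = 1026.9 kPa.

q_ult ≈ 1025 kPa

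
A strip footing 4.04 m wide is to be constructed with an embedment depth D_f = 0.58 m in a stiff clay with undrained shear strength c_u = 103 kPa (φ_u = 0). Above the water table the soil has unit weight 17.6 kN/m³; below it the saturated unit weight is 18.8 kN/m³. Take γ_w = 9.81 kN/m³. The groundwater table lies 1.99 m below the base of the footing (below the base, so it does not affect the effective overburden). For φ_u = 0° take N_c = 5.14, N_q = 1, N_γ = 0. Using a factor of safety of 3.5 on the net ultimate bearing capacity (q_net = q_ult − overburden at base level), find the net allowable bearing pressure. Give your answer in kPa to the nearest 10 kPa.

Effective surcharge at the founding depth q = γ·D_f = 17.6 × 0.58 = 10.208 kPa.
q_ult = c·N_c + q·N_q
     = 103 × 5.14 + 10.208 × 1
     = 529.42 + 10.208 = 539.63 kPa.
q_net = 539.63 − 10.208 = 529.42 kPa.
q_all(net) = 529.42 / 3.5 = 151.26 kPa.

q_all(net) ≈ 150 kPa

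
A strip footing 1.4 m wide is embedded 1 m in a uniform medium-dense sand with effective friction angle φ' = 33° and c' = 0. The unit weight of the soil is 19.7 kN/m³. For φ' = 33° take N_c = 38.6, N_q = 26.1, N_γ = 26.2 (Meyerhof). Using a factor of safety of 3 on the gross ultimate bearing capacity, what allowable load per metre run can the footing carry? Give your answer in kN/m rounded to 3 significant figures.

≈ 409 kN/m

q = γ·D_f = 19.7 × 1 = 19.7 kPa.
q·N_q = 19.7 × 26.1 = 514.17 kPa
0.5·γ·B·N_γ = 0.5 × 19.7 × 1.4 × 26.2 = 361.3 kPa
q_ult = 514.17 + 361.3 = 875.47 kPa.
Gross allowable pressure q_all = 875.47 / 3 = 291.82 kPa.
Allowable wall load = q_all × B = 291.82 × 1.4 = 408.55 kN per metre run.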